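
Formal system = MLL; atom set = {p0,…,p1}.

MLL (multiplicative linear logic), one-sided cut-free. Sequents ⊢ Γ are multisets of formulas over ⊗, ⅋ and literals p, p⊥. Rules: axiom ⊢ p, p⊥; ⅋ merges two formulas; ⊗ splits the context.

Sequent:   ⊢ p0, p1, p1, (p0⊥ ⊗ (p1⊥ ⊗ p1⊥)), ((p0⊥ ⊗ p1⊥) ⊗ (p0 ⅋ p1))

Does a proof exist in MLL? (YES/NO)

Derivation (root first):
[⊗]  ⊢ p0, p1, p1, (p0⊥ ⊗ (p1⊥ ⊗ p1⊥)), ((p0⊥ ⊗ p1⊥) ⊗ (p0 ⅋ p1))
  [⊗]  ⊢ p0, p1, (p0⊥ ⊗ p1⊥)
    [Ax]  ⊢ p0, p0⊥
    [Ax]  ⊢ p1, p1⊥
  [⅋]  ⊢ p1, (p0⊥ ⊗ (p1⊥ ⊗ p1⊥)), (p0 ⅋ p1)
    [⊗]  ⊢ p0, p1, p1, (p0⊥ ⊗ (p1⊥ ⊗ p1⊥))
      [Ax]  ⊢ p0, p0⊥
      [⊗]  ⊢ p1, p1, (p1⊥ ⊗ p1⊥)
        [Ax]  ⊢ p1, p1⊥
        [Ax]  ⊢ p1, p1⊥

Result: YES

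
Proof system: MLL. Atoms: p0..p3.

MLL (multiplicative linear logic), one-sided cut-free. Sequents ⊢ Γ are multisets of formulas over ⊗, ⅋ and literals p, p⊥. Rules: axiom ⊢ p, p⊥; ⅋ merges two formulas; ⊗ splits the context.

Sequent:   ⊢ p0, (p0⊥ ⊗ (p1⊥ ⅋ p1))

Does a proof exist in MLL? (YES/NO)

Derivation trace:
[⊗]  ⊢ p0, (p0⊥ ⊗ (p1⊥ ⅋ p1))
  [Ax]  ⊢ p0, p0⊥
  [⅋]  ⊢ (p1⊥ ⅋ p1)
    [Ax]  ⊢ p1, p1⊥

Result: YES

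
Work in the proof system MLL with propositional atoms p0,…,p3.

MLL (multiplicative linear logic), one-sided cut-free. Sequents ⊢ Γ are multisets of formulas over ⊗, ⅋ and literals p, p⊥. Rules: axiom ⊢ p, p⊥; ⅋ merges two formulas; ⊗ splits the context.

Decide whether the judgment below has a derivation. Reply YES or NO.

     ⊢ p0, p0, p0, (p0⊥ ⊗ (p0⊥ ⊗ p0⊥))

Derivation trace:
[⊗]  ⊢ p0, p0, p0, (p0⊥ ⊗ (p0⊥ ⊗ p0⊥))
  [Ax]  ⊢ p0, p0⊥
  [⊗]  ⊢ p0, p0, (p0⊥ ⊗ p0⊥)
    [Ax]  ⊢ p0, p0⊥
    [Ax]  ⊢ p0, p0⊥

Result: YES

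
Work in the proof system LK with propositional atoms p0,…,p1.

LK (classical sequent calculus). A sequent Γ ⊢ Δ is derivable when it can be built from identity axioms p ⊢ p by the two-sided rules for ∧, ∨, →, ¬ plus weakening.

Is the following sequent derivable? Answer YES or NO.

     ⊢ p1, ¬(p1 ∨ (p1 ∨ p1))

Derivation trace:
[¬R]  ⊢ p1, ¬(p1 ∨ (p1 ∨ p1))
  [∨L] (p1 ∨ (p1 ∨ p1)) ⊢ p1
    [Ax] p1 ⊢ p1
    [∨L] (p1 ∨ p1) ⊢ p1
      [Ax] p1 ⊢ p1
      [Ax] p1 ⊢ p1

Result: YES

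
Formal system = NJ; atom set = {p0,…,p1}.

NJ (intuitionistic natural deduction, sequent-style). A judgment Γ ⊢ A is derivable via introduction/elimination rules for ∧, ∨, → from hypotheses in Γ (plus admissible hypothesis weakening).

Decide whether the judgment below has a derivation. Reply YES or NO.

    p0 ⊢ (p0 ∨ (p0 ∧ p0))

Proof tree:
[∨I₂] p0 ⊢ (p0 ∨ (p0 ∧ p0))
  [∧I] p0 ⊢ (p0 ∧ p0)
    [Ax] p0 ⊢ p0
    [Ax] p0 ⊢ p0

Result: YES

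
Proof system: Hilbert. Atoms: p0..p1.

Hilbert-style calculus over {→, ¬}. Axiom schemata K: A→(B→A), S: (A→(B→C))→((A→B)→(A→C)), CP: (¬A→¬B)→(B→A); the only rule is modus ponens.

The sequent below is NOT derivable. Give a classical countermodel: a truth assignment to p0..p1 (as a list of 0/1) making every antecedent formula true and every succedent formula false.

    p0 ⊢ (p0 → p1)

Enumerate valuations to refute Γ ⊢ Δ:
  v=00: Γ:[p0=F] Δ:[(p0 → p1)=T] refutes=False
  v=01: Γ:[p0=F] Δ:[(p0 → p1)=T] refutes=False
  v=10: Γ:[p0=T] Δ:[(p0 → p1)=F] refutes=True  ← countermodel

Result: [1, 0]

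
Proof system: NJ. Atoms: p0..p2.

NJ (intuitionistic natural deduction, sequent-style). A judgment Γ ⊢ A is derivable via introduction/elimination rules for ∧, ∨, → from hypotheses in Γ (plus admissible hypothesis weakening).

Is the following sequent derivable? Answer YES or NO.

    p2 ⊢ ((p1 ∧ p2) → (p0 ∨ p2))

Derivation trace:
[→I] p2 ⊢ ((p1 ∧ p2) → (p0 ∨ p2))
  [Wk] p2, (p1 ∧ p2) ⊢ (p0 ∨ p2)
    [∨I₂] p2 ⊢ (p0 ∨ p2)
      [Ax] p2 ⊢ p2

Result: YES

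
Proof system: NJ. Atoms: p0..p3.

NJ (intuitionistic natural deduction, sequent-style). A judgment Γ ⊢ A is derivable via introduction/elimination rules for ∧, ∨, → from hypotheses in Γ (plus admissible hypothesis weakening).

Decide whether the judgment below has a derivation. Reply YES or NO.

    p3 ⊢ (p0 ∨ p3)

Derivation (root first):
[∨I₂] p3 ⊢ (p0 ∨ p3)
  [→E] p3 ⊢ p3
    [→I]  ⊢ (p3 → p3)
      [Ax] p3 ⊢ p3
    [Ax] p3 ⊢ p3

Result: YES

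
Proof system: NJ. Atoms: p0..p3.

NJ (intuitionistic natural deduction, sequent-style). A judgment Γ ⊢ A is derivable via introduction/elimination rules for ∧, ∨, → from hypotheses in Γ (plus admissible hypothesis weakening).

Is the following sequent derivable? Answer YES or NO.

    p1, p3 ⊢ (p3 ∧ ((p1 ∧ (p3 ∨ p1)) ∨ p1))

Proof tree:
[∧I] p1, p3 ⊢ (p3 ∧ ((p1 ∧ (p3 ∨ p1)) ∨ p1))
  [Ax] p3 ⊢ p3
  [∨I₁] p1, p3 ⊢ ((p1 ∧ (p3 ∨ p1)) ∨ p1)
    [∧I] p1, p3 ⊢ (p1 ∧ (p3 ∨ p1))
      [Ax] p1 ⊢ p1
      [∨I₁] p3 ⊢ (p3 ∨ p1)
        [Ax] p3 ⊢ p3

Result: YES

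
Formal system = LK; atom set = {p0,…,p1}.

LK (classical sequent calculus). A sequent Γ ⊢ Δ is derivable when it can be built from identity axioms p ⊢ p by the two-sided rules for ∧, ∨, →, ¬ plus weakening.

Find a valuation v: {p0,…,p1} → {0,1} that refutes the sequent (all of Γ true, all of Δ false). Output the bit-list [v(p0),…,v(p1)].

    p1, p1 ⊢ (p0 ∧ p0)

Enumerate valuations to refute Γ ⊢ Δ:
  v=00: Γ:[p1=F, p1=F] Δ:[(p0 ∧ p0)=F] refutes=False
  v=01: Γ:[p1=T, p1=T] Δ:[(p0 ∧ p0)=F] refutes=True  ← countermodel

Result: [0, 1]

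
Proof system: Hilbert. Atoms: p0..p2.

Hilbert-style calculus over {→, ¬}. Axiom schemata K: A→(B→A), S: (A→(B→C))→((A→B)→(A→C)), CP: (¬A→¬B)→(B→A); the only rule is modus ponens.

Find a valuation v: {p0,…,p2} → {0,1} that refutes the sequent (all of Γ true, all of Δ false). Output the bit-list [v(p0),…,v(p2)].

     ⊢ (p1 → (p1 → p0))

Search for a countermodel by truth-table:
  v=000: Γ:[] Δ:[(p1 → (p1 → p0))=T] refutes=False
  v=001: Γ:[] Δ:[(p1 → (p1 → p0))=T] refutes=False
  v=010: Γ:[] Δ:[(p1 → (p1 → p0))=F] refutes=True  ← countermodel

Result: [0, 1, 0]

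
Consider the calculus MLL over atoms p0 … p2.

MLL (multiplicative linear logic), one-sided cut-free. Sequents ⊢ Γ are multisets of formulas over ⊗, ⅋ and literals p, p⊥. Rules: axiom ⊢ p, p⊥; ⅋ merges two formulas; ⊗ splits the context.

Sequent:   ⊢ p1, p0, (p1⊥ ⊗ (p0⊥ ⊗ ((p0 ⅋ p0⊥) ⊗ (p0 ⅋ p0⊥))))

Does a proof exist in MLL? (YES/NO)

Derivation trace:
[⊗]  ⊢ p1, p0, (p1⊥ ⊗ (p0⊥ ⊗ ((p0 ⅋ p0⊥) ⊗ (p0 ⅋ p0⊥))))
  [Ax]  ⊢ p1, p1⊥
  [⊗]  ⊢ p0, (p0⊥ ⊗ ((p0 ⅋ p0⊥) ⊗ (p0 ⅋ p0⊥)))
    [Ax]  ⊢ p0, p0⊥
    [⊗]  ⊢ ((p0 ⅋ p0⊥) ⊗ (p0 ⅋ p0⊥))
      [⅋]  ⊢ (p0 ⅋ p0⊥)
        [Ax]  ⊢ p0, p0⊥
      [⅋]  ⊢ (p0 ⅋ p0⊥)
        [Ax]  ⊢ p0, p0⊥

Result: YES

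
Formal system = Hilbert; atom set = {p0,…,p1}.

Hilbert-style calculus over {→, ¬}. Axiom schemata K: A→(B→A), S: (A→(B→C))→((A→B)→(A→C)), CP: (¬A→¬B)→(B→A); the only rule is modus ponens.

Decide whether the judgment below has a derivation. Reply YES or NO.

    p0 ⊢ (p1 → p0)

Derivation (root first):
[MP] p0 ⊢ (p1 → p0)
  [K]  ⊢ (p0 → (p1 → p0))
  [MP] p0 ⊢ p0
    [MP] p0 ⊢ (p0 → p0)
      [K]  ⊢ (p0 → (p0 → p0))
      [Hyp] p0 ⊢ p0
    [Hyp] p0 ⊢ p0

Result: YES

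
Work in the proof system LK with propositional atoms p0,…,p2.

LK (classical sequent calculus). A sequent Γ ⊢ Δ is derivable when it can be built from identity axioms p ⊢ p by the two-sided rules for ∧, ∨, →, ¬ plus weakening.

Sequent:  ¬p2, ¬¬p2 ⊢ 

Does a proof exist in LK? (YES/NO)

Derivation trace:
[¬L] ¬p2, ¬¬p2 ⊢ 
  [¬L] ¬p2 ⊢ ¬p2
    [¬R]  ⊢ p2, ¬p2
      [Ax] p2 ⊢ p2

Result: YES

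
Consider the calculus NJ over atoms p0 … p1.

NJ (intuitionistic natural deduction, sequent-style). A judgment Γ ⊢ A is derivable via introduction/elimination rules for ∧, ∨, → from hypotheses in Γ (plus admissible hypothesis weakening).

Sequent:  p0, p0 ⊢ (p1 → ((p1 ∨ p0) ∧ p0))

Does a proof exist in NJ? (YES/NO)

Proof tree:
[Wk] p0, p0 ⊢ (p1 → ((p1 ∨ p0) ∧ p0))
  [→I] p0 ⊢ (p1 → ((p1 ∨ p0) ∧ p0))
    [∧I] p1, p0 ⊢ ((p1 ∨ p0) ∧ p0)
      [∨I₂] p0 ⊢ (p1 ∨ p0)
        [Ax] p0 ⊢ p0
      [Wk] p0, p1 ⊢ p0
        [Ax] p0 ⊢ p0

Result: YES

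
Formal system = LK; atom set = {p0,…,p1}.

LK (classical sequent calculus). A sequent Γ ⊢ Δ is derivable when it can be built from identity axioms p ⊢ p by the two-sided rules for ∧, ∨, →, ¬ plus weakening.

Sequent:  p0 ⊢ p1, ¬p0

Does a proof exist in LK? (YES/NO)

Truth-table refutation:
  v=00: Γ:[p0=F] Δ:[p1=F, ¬p0=T] refutes=False
  v=01: Γ:[p0=F] Δ:[p1=T, ¬p0=T] refutes=False
  v=10: Γ:[p0=T] Δ:[p1=F, ¬p0=F] refutes=True  ← countermodel

Result: NO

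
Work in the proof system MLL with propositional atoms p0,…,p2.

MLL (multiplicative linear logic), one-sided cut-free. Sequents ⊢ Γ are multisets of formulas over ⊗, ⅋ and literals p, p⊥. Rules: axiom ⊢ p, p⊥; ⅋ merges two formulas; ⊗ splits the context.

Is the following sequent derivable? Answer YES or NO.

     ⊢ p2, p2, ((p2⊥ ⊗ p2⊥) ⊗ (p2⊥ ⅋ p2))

Derivation trace:
[⊗]  ⊢ p2, p2, ((p2⊥ ⊗ p2⊥) ⊗ (p2⊥ ⅋ p2))
  [⊗]  ⊢ p2, p2, (p2⊥ ⊗ p2⊥)
    [Ax]  ⊢ p2, p2⊥
    [Ax]  ⊢ p2, p2⊥
  [⅋]  ⊢ (p2⊥ ⅋ p2)
    [Ax]  ⊢ p2, p2⊥

Result: YES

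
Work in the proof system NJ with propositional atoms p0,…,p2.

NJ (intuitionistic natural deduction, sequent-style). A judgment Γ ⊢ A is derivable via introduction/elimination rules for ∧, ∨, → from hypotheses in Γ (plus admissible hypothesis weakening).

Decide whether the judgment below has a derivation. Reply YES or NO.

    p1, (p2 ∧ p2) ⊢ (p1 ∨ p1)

Derivation trace:
[→E] p1, (p2 ∧ p2) ⊢ (p1 ∨ p1)
  [→I]  ⊢ (p1 → (p1 ∨ p1))
    [∨I₂] p1 ⊢ (p1 ∨ p1)
      [Ax] p1 ⊢ p1
  [Wk] p1, (p2 ∧ p2) ⊢ p1
    [Ax] p1 ⊢ p1

Result: YES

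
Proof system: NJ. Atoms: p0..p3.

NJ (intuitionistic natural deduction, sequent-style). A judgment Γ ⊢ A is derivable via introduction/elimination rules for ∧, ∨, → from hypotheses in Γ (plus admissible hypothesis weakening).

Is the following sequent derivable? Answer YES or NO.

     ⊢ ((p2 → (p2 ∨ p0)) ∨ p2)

Derivation (root first):
[∨I₁]  ⊢ ((p2 → (p2 ∨ p0)) ∨ p2)
  [→I]  ⊢ (p2 → (p2 ∨ p0))
    [∨I₁] p2 ⊢ (p2 ∨ p0)
      [Ax] p2 ⊢ p2

Result: YES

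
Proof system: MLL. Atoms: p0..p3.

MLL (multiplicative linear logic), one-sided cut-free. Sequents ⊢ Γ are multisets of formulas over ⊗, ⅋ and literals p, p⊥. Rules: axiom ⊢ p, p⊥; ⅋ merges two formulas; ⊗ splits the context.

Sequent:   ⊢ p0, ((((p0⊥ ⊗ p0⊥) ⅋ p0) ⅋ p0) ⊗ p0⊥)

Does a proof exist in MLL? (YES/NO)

Derivation trace:
[⊗]  ⊢ p0, ((((p0⊥ ⊗ p0⊥) ⅋ p0) ⅋ p0) ⊗ p0⊥)
  [⅋]  ⊢ (((p0⊥ ⊗ p0⊥) ⅋ p0) ⅋ p0)
    [⅋]  ⊢ p0, ((p0⊥ ⊗ p0⊥) ⅋ p0)
      [⊗]  ⊢ p0, p0, (p0⊥ ⊗ p0⊥)
        [Ax]  ⊢ p0, p0⊥
        [Ax]  ⊢ p0, p0⊥
  [Ax]  ⊢ p0, p0⊥

Result: YES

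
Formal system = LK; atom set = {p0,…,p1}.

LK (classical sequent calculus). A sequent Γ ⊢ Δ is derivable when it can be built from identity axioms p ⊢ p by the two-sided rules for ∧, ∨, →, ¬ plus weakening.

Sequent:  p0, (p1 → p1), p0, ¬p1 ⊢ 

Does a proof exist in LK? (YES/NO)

Search for a countermodel by truth-table:
  v=00: Γ:[p0=F, (p1 → p1)=T, p0=F, ¬p1=T] Δ:[] refutes=False
  v=01: Γ:[p0=F, (p1 → p1)=T, p0=F, ¬p1=F] Δ:[] refutes=False
  v=10: Γ:[p0=T, (p1 → p1)=T, p0=T, ¬p1=T] Δ:[] refutes=True  ← countermodel

Result: NO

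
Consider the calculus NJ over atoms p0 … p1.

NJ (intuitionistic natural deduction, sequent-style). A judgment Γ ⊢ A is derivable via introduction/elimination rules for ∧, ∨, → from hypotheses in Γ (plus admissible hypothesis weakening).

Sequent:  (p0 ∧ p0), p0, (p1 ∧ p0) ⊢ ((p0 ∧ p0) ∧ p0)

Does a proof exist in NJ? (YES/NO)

Proof tree:
[Wk] (p0 ∧ p0), p0, (p1 ∧ p0) ⊢ ((p0 ∧ p0) ∧ p0)
  [∧I] (p0 ∧ p0), p0 ⊢ ((p0 ∧ p0) ∧ p0)
    [∧I] p0 ⊢ (p0 ∧ p0)
      [Ax] p0 ⊢ p0
      [Ax] p0 ⊢ p0
    [Wk] p0, (p0 ∧ p0) ⊢ p0
      [Ax] p0 ⊢ p0

Result: YES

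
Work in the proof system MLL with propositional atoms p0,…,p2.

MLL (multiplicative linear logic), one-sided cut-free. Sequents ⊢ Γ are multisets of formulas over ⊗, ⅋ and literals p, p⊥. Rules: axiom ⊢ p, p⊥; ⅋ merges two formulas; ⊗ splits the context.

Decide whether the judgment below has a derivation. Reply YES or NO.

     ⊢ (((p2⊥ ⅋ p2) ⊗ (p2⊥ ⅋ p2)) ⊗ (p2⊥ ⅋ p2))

Proof tree:
[⊗]  ⊢ (((p2⊥ ⅋ p2) ⊗ (p2⊥ ⅋ p2)) ⊗ (p2⊥ ⅋ p2))
  [⊗]  ⊢ ((p2⊥ ⅋ p2) ⊗ (p2⊥ ⅋ p2))
    [⅋]  ⊢ (p2⊥ ⅋ p2)
      [Ax]  ⊢ p2, p2⊥
    [⅋]  ⊢ (p2⊥ ⅋ p2)
      [Ax]  ⊢ p2, p2⊥
  [⅋]  ⊢ (p2⊥ ⅋ p2)
    [Ax]  ⊢ p2, p2⊥

Result: YES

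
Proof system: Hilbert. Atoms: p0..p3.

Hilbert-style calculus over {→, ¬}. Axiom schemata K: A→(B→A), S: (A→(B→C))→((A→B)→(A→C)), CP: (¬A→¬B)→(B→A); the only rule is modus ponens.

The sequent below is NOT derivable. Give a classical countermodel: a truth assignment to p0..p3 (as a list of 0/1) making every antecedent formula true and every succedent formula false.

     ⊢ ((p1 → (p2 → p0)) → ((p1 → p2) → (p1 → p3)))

Truth-table refutation:
  v=0000: Γ:[] Δ:[((p1 → (p2 → p0)) → ((p1 → p2) → (p1 → p3)))=T] refutes=False
  v=0001: Γ:[] Δ:[((p1 → (p2 → p0)) → ((p1 → p2) → (p1 → p3)))=T] refutes=False
  v=0010: Γ:[] Δ:[((p1 → (p2 → p0)) → ((p1 → p2) → (p1 → p3)))=T] refutes=False
  v=0011: Γ:[] Δ:[((p1 → (p2 → p0)) → ((p1 → p2) → (p1 → p3)))=T] refutes=False
  v=0100: Γ:[] Δ:[((p1 → (p2 → p0)) → ((p1 → p2) → (p1 → p3)))=T] refutes=False
  v=0101: Γ:[] Δ:[((p1 → (p2 → p0)) → ((p1 → p2) → (p1 → p3)))=T] refutes=False
  v=0110: Γ:[] Δ:[((p1 → (p2 → p0)) → ((p1 → p2) → (p1 → p3)))=T] refutes=False
  v=0111: Γ:[] Δ:[((p1 → (p2 → p0)) → ((p1 → p2) → (p1 → p3)))=T] refutes=False
  v=1000: Γ:[] Δ:[((p1 → (p2 → p0)) → ((p1 → p2) → (p1 → p3)))=T] refutes=False
  v=1001: Γ:[] Δ:[((p1 → (p2 → p0)) → ((p1 → p2) → (p1 → p3)))=T] refutes=False
  v=1010: Γ:[] Δ:[((p1 → (p2 → p0)) → ((p1 → p2) → (p1 → p3)))=T] refutes=False
  v=1011: Γ:[] Δ:[((p1 → (p2 → p0)) → ((p1 → p2) → (p1 → p3)))=T] refutes=False
  v=1100: Γ:[] Δ:[((p1 → (p2 → p0)) → ((p1 → p2) → (p1 → p3)))=T] refutes=False
  v=1101: Γ:[] Δ:[((p1 → (p2 → p0)) → ((p1 → p2) → (p1 → p3)))=T] refutes=False
  v=1110: Γ:[] Δ:[((p1 → (p2 → p0)) → ((p1 → p2) → (p1 → p3)))=F] refutes=True  ← countermodel

Result: [1, 1, 1, 0]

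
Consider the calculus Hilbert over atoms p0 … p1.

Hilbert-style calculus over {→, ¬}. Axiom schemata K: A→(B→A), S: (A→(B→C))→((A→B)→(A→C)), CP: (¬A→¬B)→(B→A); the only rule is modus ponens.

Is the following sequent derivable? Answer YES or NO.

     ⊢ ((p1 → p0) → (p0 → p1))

Search for a countermodel by truth-table:
  v=00: Γ:[] Δ:[((p1 → p0) → (p0 → p1))=T] refutes=False
  v=01: Γ:[] Δ:[((p1 → p0) → (p0 → p1))=T] refutes=False
  v=10: Γ:[] Δ:[((p1 → p0) → (p0 → p1))=F] refutes=True  ← countermodel

Result: NO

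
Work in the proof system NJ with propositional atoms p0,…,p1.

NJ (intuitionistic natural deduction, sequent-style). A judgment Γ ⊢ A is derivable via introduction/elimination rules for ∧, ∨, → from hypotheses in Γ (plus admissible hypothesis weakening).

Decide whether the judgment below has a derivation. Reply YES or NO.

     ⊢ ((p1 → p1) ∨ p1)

Derivation trace:
[∨I₁]  ⊢ ((p1 → p1) ∨ p1)
  [→I]  ⊢ (p1 → p1)
    [Ax] p1 ⊢ p1

Result: YES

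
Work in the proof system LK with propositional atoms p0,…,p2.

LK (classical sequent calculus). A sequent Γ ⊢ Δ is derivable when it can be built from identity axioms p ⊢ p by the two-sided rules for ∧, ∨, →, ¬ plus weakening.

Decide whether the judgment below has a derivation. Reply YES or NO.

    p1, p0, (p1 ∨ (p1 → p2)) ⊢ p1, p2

Derivation trace:
[∨L] p1, p0, (p1 ∨ (p1 → p2)) ⊢ p1, p2
  [Ax] p1 ⊢ p1
  [→L] p1, p0, (p1 → p2) ⊢ p2
    [WL] p1, p0 ⊢ p1
      [Ax] p1 ⊢ p1
    [Ax] p2 ⊢ p2

Result: YES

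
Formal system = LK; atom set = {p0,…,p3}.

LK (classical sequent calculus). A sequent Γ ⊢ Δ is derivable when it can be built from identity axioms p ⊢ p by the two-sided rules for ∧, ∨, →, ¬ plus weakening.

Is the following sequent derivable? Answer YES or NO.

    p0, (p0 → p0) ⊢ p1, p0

Derivation trace:
[→L] p0, (p0 → p0) ⊢ p1, p0
  [Ax] p0 ⊢ p0
  [WR] p0 ⊢ p0, p1
    [Ax] p0 ⊢ p0

Result: YES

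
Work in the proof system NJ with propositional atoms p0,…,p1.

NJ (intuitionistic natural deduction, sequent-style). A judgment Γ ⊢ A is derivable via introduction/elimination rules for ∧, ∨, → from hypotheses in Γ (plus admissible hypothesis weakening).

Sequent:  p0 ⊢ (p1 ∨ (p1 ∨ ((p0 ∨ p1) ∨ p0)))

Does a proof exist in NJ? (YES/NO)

Derivation trace:
[∨I₂] p0 ⊢ (p1 ∨ (p1 ∨ ((p0 ∨ p1) ∨ p0)))
  [∨I₂] p0 ⊢ (p1 ∨ ((p0 ∨ p1) ∨ p0))
    [∨I₁] p0 ⊢ ((p0 ∨ p1) ∨ p0)
      [∨I₁] p0 ⊢ (p0 ∨ p1)
        [Ax] p0 ⊢ p0

Result: YES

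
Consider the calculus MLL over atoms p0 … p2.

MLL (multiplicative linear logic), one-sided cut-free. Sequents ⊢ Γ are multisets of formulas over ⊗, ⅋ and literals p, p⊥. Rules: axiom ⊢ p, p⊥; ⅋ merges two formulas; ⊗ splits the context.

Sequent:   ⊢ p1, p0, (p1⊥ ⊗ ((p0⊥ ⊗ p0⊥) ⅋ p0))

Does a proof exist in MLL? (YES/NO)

Proof tree:
[⊗]  ⊢ p1, p0, (p1⊥ ⊗ ((p0⊥ ⊗ p0⊥) ⅋ p0))
  [Ax]  ⊢ p1, p1⊥
  [⅋]  ⊢ p0, ((p0⊥ ⊗ p0⊥) ⅋ p0)
    [⊗]  ⊢ p0, p0, (p0⊥ ⊗ p0⊥)
      [Ax]  ⊢ p0, p0⊥
      [Ax]  ⊢ p0, p0⊥

Result: YES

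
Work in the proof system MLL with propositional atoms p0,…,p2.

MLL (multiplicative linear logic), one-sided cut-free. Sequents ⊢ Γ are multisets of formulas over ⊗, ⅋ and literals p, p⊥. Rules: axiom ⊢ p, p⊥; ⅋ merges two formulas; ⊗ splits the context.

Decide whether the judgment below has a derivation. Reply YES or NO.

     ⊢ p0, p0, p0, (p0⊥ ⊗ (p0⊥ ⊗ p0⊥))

Derivation trace:
[⊗]  ⊢ p0, p0, p0, (p0⊥ ⊗ (p0⊥ ⊗ p0⊥))
  [Ax]  ⊢ p0, p0⊥
  [⊗]  ⊢ p0, p0, (p0⊥ ⊗ p0⊥)
    [Ax]  ⊢ p0, p0⊥
    [Ax]  ⊢ p0, p0⊥

Result: YES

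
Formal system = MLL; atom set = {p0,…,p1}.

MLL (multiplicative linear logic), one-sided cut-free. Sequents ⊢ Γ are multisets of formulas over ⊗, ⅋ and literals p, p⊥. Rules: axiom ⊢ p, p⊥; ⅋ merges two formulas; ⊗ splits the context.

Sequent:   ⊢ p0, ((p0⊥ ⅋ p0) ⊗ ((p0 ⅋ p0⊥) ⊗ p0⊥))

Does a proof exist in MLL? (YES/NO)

Derivation (root first):
[⊗]  ⊢ p0, ((p0⊥ ⅋ p0) ⊗ ((p0 ⅋ p0⊥) ⊗ p0⊥))
  [⅋]  ⊢ (p0⊥ ⅋ p0)
    [Ax]  ⊢ p0, p0⊥
  [⊗]  ⊢ p0, ((p0 ⅋ p0⊥) ⊗ p0⊥)
    [⅋]  ⊢ (p0 ⅋ p0⊥)
      [Ax]  ⊢ p0, p0⊥
    [Ax]  ⊢ p0, p0⊥

Result: YES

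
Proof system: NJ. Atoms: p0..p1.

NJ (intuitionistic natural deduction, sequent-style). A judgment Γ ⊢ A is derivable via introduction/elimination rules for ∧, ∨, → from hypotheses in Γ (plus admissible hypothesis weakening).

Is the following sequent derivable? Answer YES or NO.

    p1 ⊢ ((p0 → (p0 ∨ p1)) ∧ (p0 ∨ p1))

Derivation (root first):
[∧I] p1 ⊢ ((p0 → (p0 ∨ p1)) ∧ (p0 ∨ p1))
  [→I]  ⊢ (p0 → (p0 ∨ p1))
    [∨I₁] p0 ⊢ (p0 ∨ p1)
      [Ax] p0 ⊢ p0
  [∨I₂] p1 ⊢ (p0 ∨ p1)
    [Ax] p1 ⊢ p1

Result: YES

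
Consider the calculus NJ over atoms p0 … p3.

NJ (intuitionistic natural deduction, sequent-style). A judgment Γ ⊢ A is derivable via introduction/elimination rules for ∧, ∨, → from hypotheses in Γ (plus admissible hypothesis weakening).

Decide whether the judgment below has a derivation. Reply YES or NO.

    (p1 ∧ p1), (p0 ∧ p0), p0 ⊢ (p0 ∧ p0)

Derivation trace:
[∧I] (p1 ∧ p1), (p0 ∧ p0), p0 ⊢ (p0 ∧ p0)
  [Ax] p0 ⊢ p0
  [Wk] p0, (p0 ∧ p0), (p1 ∧ p1) ⊢ p0
    [Wk] p0, (p0 ∧ p0) ⊢ p0
      [Ax] p0 ⊢ p0

Result: YES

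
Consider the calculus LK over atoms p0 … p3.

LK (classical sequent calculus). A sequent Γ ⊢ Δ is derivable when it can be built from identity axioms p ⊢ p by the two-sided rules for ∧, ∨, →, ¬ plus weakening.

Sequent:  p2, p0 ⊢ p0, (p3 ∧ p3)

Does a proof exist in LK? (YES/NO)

Derivation (root first):
[∧R] p2, p0 ⊢ p0, (p3 ∧ p3)
  [WR] p0, p2 ⊢ p0, p3
    [WL] p0, p2 ⊢ p0
      [Ax] p0 ⊢ p0
  [WR] p0, p2 ⊢ p0, p3
    [WL] p0, p2 ⊢ p0
      [Ax] p0 ⊢ p0

Result: YES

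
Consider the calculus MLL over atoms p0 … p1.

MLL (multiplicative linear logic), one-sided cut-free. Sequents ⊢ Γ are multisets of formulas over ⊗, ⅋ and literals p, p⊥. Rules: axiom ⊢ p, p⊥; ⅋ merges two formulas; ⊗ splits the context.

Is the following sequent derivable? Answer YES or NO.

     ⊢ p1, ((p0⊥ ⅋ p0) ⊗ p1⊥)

Derivation trace:
[⊗]  ⊢ p1, ((p0⊥ ⅋ p0) ⊗ p1⊥)
  [⅋]  ⊢ (p0⊥ ⅋ p0)
    [Ax]  ⊢ p0, p0⊥
  [Ax]  ⊢ p1, p1⊥

Result: YES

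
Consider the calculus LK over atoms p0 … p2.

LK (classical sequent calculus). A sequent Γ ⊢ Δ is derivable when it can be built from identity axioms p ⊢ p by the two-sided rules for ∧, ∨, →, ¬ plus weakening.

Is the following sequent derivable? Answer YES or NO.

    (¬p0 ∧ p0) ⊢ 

Proof tree:
[∧L] (¬p0 ∧ p0) ⊢ 
  [¬L] p0, ¬p0 ⊢ 
    [Ax] p0 ⊢ p0

Result: YES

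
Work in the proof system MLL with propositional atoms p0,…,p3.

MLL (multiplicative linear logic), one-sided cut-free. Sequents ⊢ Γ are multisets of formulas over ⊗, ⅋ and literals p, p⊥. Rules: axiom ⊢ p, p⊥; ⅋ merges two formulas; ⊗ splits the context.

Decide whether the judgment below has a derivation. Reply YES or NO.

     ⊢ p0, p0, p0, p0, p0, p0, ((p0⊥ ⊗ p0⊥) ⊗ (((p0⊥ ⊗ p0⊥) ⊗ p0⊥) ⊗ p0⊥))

Derivation (root first):
[⊗]  ⊢ p0, p0, p0, p0, p0, p0, ((p0⊥ ⊗ p0⊥) ⊗ (((p0⊥ ⊗ p0⊥) ⊗ p0⊥) ⊗ p0⊥))
  [⊗]  ⊢ p0, p0, (p0⊥ ⊗ p0⊥)
    [Ax]  ⊢ p0, p0⊥
    [Ax]  ⊢ p0, p0⊥
  [⊗]  ⊢ p0, p0, p0, p0, (((p0⊥ ⊗ p0⊥) ⊗ p0⊥) ⊗ p0⊥)
    [⊗]  ⊢ p0, p0, p0, ((p0⊥ ⊗ p0⊥) ⊗ p0⊥)
      [⊗]  ⊢ p0, p0, (p0⊥ ⊗ p0⊥)
        [Ax]  ⊢ p0, p0⊥
        [Ax]  ⊢ p0, p0⊥
      [Ax]  ⊢ p0, p0⊥
    [Ax]  ⊢ p0, p0⊥

Result: YES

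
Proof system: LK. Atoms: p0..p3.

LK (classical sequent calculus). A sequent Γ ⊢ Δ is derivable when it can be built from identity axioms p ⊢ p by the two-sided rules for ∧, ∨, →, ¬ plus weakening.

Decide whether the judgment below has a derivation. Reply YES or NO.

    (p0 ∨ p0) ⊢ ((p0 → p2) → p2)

Derivation trace:
[→R] (p0 ∨ p0) ⊢ ((p0 → p2) → p2)
  [→L] (p0 ∨ p0), (p0 → p2) ⊢ p2
    [∨L] (p0 ∨ p0) ⊢ p0
      [Ax] p0 ⊢ p0
      [Ax] p0 ⊢ p0
    [Ax] p2 ⊢ p2

Result: YES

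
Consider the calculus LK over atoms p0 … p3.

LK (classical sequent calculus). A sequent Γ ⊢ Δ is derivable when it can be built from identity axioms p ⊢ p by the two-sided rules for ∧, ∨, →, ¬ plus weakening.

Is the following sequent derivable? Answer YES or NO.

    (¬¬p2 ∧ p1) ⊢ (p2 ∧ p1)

Derivation (root first):
[∧L] (¬¬p2 ∧ p1) ⊢ (p2 ∧ p1)
  [¬L] p1, ¬¬p2 ⊢ (p2 ∧ p1)
    [¬R] p1 ⊢ (p2 ∧ p1), ¬p2
      [∧R] p1, p2 ⊢ (p2 ∧ p1)
        [Ax] p2 ⊢ p2
        [Ax] p1 ⊢ p1

Result: YES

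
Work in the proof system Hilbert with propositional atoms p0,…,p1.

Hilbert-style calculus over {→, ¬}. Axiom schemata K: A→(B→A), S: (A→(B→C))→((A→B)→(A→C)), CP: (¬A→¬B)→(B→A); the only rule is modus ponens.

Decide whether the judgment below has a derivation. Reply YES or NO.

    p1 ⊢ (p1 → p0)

Enumerate valuations to refute Γ ⊢ Δ:
  v=00: Γ:[p1=F] Δ:[(p1 → p0)=T] refutes=False
  v=01: Γ:[p1=T] Δ:[(p1 → p0)=F] refutes=True  ← countermodel

Result: NO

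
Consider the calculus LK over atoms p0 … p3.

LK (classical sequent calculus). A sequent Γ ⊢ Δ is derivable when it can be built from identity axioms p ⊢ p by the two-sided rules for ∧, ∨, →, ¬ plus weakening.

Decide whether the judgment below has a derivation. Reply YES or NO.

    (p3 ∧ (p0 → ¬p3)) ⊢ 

Enumerate valuations to refute Γ ⊢ Δ:
  v=0000: Γ:[(p3 ∧ (p0 → ¬p3))=F] Δ:[] refutes=False
  v=0001: Γ:[(p3 ∧ (p0 → ¬p3))=T] Δ:[] refutes=True  ← countermodel

Result: NO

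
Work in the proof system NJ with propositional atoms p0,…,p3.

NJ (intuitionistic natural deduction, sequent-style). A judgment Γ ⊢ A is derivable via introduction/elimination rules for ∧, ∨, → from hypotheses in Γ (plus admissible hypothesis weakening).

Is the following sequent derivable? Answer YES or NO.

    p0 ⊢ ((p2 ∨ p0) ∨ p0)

Derivation (root first):
[∨I₁] p0 ⊢ ((p2 ∨ p0) ∨ p0)
  [∨I₂] p0 ⊢ (p2 ∨ p0)
    [Ax] p0 ⊢ p0

Result: YES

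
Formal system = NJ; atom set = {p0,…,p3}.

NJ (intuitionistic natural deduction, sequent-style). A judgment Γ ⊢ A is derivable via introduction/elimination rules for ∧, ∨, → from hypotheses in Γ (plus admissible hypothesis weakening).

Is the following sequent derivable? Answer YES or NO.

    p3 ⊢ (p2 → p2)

Derivation trace:
[→I] p3 ⊢ (p2 → p2)
  [Wk] p2, p3 ⊢ p2
    [Ax] p2 ⊢ p2

Result: YES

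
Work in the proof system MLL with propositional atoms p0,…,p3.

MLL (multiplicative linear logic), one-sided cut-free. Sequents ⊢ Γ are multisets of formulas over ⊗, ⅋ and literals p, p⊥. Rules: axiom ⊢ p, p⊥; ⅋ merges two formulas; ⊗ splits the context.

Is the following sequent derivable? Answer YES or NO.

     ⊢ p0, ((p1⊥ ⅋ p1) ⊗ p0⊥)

Proof tree:
[⊗]  ⊢ p0, ((p1⊥ ⅋ p1) ⊗ p0⊥)
  [⅋]  ⊢ (p1⊥ ⅋ p1)
    [Ax]  ⊢ p1, p1⊥
  [Ax]  ⊢ p0, p0⊥

Result: YES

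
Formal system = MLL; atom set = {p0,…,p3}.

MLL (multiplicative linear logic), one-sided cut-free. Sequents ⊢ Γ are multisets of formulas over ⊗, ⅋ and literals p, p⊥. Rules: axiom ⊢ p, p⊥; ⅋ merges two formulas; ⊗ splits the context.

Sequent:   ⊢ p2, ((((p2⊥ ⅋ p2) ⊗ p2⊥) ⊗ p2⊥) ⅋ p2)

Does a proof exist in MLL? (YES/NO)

Derivation (root first):
[⅋]  ⊢ p2, ((((p2⊥ ⅋ p2) ⊗ p2⊥) ⊗ p2⊥) ⅋ p2)
  [⊗]  ⊢ p2, p2, (((p2⊥ ⅋ p2) ⊗ p2⊥) ⊗ p2⊥)
    [⊗]  ⊢ p2, ((p2⊥ ⅋ p2) ⊗ p2⊥)
      [⅋]  ⊢ (p2⊥ ⅋ p2)
        [Ax]  ⊢ p2, p2⊥
      [Ax]  ⊢ p2, p2⊥
    [Ax]  ⊢ p2, p2⊥

Result: YES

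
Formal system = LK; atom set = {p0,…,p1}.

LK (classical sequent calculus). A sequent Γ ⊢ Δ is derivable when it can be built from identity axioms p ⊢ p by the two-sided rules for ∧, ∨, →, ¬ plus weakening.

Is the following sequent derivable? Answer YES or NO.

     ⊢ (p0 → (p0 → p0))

Proof tree:
[→R]  ⊢ (p0 → (p0 → p0))
  [→R] p0 ⊢ (p0 → p0)
    [WL] p0, p0 ⊢ p0
      [Ax] p0 ⊢ p0

Result: YES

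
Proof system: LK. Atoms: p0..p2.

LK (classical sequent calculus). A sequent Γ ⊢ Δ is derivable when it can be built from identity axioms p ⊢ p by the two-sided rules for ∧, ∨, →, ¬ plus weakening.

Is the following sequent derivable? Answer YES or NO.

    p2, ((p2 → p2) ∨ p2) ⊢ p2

Proof tree:
[∨L] p2, ((p2 → p2) ∨ p2) ⊢ p2
  [→L] p2, (p2 → p2) ⊢ p2
    [Ax] p2 ⊢ p2
    [Ax] p2 ⊢ p2
  [Ax] p2 ⊢ p2

Result: YES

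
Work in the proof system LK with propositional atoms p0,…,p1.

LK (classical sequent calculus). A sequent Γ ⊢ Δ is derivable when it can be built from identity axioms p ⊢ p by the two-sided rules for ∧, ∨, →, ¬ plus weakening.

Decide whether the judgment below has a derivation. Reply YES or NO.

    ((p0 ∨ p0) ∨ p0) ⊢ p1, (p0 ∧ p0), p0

Derivation (root first):
[∨L] ((p0 ∨ p0) ∨ p0) ⊢ p1, (p0 ∧ p0), p0
  [WR] (p0 ∨ p0) ⊢ (p0 ∧ p0), p0, p1
    [∨L] (p0 ∨ p0) ⊢ (p0 ∧ p0), p0
      [∧R] p0 ⊢ (p0 ∧ p0)
        [Ax] p0 ⊢ p0
        [Ax] p0 ⊢ p0
      [Ax] p0 ⊢ p0
  [∧R] p0 ⊢ (p0 ∧ p0)
    [Ax] p0 ⊢ p0
    [Ax] p0 ⊢ p0

Result: YES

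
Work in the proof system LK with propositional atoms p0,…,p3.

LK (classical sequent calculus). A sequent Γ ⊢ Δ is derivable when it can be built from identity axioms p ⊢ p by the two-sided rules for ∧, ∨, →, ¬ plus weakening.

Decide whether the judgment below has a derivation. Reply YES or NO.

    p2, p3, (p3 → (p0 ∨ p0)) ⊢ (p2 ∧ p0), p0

Derivation (root first):
[→L] p2, p3, (p3 → (p0 ∨ p0)) ⊢ (p2 ∧ p0), p0
  [Ax] p3 ⊢ p3
  [∨L] p2, (p0 ∨ p0) ⊢ (p2 ∧ p0), p0
    [Ax] p0 ⊢ p0
    [∧R] p2, p0 ⊢ (p2 ∧ p0)
      [Ax] p2 ⊢ p2
      [Ax] p0 ⊢ p0

Result: YES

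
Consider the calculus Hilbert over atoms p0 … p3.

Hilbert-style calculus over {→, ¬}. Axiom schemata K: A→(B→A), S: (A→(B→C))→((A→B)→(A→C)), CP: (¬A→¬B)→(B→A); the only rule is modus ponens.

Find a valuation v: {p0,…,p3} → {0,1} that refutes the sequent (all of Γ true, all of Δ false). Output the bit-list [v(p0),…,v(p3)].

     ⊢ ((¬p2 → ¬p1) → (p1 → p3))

Search for a countermodel by truth-table:
  v=0000: Γ:[] Δ:[((¬p2 → ¬p1) → (p1 → p3))=T] refutes=False
  v=0001: Γ:[] Δ:[((¬p2 → ¬p1) → (p1 → p3))=T] refutes=False
  v=0010: Γ:[] Δ:[((¬p2 → ¬p1) → (p1 → p3))=T] refutes=False
  v=0011: Γ:[] Δ:[((¬p2 → ¬p1) → (p1 → p3))=T] refutes=False
  v=0100: Γ:[] Δ:[((¬p2 → ¬p1) → (p1 → p3))=T] refutes=False
  v=0101: Γ:[] Δ:[((¬p2 → ¬p1) → (p1 → p3))=T] refutes=False
  v=0110: Γ:[] Δ:[((¬p2 → ¬p1) → (p1 → p3))=F] refutes=True  ← countermodel

Result: [0, 1, 1, 0]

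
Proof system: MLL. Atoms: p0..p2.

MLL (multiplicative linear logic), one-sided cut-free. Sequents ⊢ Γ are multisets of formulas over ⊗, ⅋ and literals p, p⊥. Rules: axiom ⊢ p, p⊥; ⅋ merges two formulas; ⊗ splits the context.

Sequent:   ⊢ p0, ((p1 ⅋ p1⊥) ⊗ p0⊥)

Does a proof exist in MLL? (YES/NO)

Derivation trace:
[⊗]  ⊢ p0, ((p1 ⅋ p1⊥) ⊗ p0⊥)
  [⅋]  ⊢ (p1 ⅋ p1⊥)
    [Ax]  ⊢ p1, p1⊥
  [Ax]  ⊢ p0, p0⊥

Result: YES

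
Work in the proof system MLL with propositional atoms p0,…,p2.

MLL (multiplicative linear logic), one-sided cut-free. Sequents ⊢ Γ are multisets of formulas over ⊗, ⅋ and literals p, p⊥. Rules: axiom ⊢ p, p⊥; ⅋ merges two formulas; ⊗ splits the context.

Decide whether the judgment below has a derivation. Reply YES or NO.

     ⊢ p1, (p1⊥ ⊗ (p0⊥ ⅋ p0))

Proof tree:
[⊗]  ⊢ p1, (p1⊥ ⊗ (p0⊥ ⅋ p0))
  [Ax]  ⊢ p1, p1⊥
  [⅋]  ⊢ (p0⊥ ⅋ p0)
    [Ax]  ⊢ p0, p0⊥

Result: YES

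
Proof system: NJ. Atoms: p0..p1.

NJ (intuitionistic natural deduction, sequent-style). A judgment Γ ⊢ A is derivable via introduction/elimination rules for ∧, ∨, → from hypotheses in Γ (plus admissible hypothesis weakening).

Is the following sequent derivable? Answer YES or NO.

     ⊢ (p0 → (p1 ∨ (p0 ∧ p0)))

Proof tree:
[→I]  ⊢ (p0 → (p1 ∨ (p0 ∧ p0)))
  [∨I₂] p0 ⊢ (p1 ∨ (p0 ∧ p0))
    [∧I] p0 ⊢ (p0 ∧ p0)
      [Ax] p0 ⊢ p0
      [Ax] p0 ⊢ p0

Result: YES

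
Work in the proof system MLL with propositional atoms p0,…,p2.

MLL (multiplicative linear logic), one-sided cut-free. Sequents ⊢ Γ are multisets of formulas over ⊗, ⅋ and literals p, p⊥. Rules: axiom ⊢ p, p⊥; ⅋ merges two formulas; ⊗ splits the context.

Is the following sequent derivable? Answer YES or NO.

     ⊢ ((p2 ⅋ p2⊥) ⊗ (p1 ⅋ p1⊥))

Proof tree:
[⊗]  ⊢ ((p2 ⅋ p2⊥) ⊗ (p1 ⅋ p1⊥))
  [⅋]  ⊢ (p2 ⅋ p2⊥)
    [Ax]  ⊢ p2, p2⊥
  [⅋]  ⊢ (p1 ⅋ p1⊥)
    [Ax]  ⊢ p1, p1⊥

Result: YES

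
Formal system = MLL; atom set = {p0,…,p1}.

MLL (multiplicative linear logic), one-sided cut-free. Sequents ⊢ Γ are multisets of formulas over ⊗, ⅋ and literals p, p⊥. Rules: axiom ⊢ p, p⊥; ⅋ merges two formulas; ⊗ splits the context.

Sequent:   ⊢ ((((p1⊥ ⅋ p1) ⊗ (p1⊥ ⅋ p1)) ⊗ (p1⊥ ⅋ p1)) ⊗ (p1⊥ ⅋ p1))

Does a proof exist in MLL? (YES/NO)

Proof tree:
[⊗]  ⊢ ((((p1⊥ ⅋ p1) ⊗ (p1⊥ ⅋ p1)) ⊗ (p1⊥ ⅋ p1)) ⊗ (p1⊥ ⅋ p1))
  [⊗]  ⊢ (((p1⊥ ⅋ p1) ⊗ (p1⊥ ⅋ p1)) ⊗ (p1⊥ ⅋ p1))
    [⊗]  ⊢ ((p1⊥ ⅋ p1) ⊗ (p1⊥ ⅋ p1))
      [⅋]  ⊢ (p1⊥ ⅋ p1)
        [Ax]  ⊢ p1, p1⊥
      [⅋]  ⊢ (p1⊥ ⅋ p1)
        [Ax]  ⊢ p1, p1⊥
    [⅋]  ⊢ (p1⊥ ⅋ p1)
      [Ax]  ⊢ p1, p1⊥
  [⅋]  ⊢ (p1⊥ ⅋ p1)
    [Ax]  ⊢ p1, p1⊥

Result: YES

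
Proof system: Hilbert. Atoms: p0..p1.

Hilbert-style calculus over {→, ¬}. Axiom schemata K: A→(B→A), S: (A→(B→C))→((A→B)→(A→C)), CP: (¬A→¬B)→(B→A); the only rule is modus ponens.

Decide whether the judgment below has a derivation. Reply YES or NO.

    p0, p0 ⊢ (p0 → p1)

Search for a countermodel by truth-table:
  v=00: Γ:[p0=F, p0=F] Δ:[(p0 → p1)=T] refutes=False
  v=01: Γ:[p0=F, p0=F] Δ:[(p0 → p1)=T] refutes=False
  v=10: Γ:[p0=T, p0=T] Δ:[(p0 → p1)=F] refutes=True  ← countermodel

Result: NO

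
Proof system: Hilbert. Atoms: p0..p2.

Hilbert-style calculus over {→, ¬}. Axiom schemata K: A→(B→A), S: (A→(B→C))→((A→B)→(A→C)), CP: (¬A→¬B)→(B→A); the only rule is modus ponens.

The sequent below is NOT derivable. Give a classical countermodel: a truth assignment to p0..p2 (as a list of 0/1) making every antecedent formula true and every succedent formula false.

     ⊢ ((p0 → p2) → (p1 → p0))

Search for a countermodel by truth-table:
  v=000: Γ:[] Δ:[((p0 → p2) → (p1 → p0))=T] refutes=False
  v=001: Γ:[] Δ:[((p0 → p2) → (p1 → p0))=T] refutes=False
  v=010: Γ:[] Δ:[((p0 → p2) → (p1 → p0))=F] refutes=True  ← countermodel

Result: [0, 1, 0]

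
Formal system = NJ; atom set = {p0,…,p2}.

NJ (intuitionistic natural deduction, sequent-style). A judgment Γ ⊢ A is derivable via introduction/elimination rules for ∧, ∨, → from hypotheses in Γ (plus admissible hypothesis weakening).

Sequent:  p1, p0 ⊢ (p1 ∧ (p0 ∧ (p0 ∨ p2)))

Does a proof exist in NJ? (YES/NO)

Derivation (root first):
[∧I] p1, p0 ⊢ (p1 ∧ (p0 ∧ (p0 ∨ p2)))
  [Ax] p1 ⊢ p1
  [∧I] p0 ⊢ (p0 ∧ (p0 ∨ p2))
    [Ax] p0 ⊢ p0
    [∨I₁] p0 ⊢ (p0 ∨ p2)
      [Ax] p0 ⊢ p0

Result: YES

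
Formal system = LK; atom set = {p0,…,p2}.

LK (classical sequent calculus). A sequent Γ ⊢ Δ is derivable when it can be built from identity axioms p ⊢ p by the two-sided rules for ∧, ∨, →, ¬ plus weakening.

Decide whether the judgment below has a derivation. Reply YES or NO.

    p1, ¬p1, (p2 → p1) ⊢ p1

Derivation (root first):
[→L] p1, ¬p1, (p2 → p1) ⊢ p1
  [¬L] p1, ¬p1 ⊢ p2
    [WR] p1 ⊢ p1, p2
      [Ax] p1 ⊢ p1
  [Ax] p1 ⊢ p1

Result: YES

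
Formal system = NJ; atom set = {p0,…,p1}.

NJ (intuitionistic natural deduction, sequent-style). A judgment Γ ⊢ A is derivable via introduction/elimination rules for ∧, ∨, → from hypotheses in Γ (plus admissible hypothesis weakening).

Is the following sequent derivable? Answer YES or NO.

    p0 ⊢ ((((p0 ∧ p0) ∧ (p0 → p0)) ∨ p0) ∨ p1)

Derivation (root first):
[∨I₁] p0 ⊢ ((((p0 ∧ p0) ∧ (p0 → p0)) ∨ p0) ∨ p1)
  [∨I₁] p0 ⊢ (((p0 ∧ p0) ∧ (p0 → p0)) ∨ p0)
    [∧I] p0 ⊢ ((p0 ∧ p0) ∧ (p0 → p0))
      [∧I] p0 ⊢ (p0 ∧ p0)
        [Ax] p0 ⊢ p0
        [Ax] p0 ⊢ p0
      [→I]  ⊢ (p0 → p0)
        [Ax] p0 ⊢ p0

Result: YES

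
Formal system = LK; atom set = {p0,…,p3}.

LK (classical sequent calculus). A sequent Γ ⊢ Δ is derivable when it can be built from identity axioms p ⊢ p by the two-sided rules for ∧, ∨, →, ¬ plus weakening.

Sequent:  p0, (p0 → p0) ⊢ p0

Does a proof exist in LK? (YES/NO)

Proof tree:
[→L] p0, (p0 → p0) ⊢ p0
  [WR] p0 ⊢ p0, p0
    [Ax] p0 ⊢ p0
  [Ax] p0 ⊢ p0

Result: YES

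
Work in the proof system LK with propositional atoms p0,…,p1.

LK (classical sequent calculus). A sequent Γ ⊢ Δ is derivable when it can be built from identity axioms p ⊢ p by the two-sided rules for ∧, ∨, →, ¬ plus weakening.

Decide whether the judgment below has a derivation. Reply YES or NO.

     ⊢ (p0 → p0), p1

Derivation trace:
[WR]  ⊢ (p0 → p0), p1
  [→R]  ⊢ (p0 → p0)
    [Ax] p0 ⊢ p0

Result: YES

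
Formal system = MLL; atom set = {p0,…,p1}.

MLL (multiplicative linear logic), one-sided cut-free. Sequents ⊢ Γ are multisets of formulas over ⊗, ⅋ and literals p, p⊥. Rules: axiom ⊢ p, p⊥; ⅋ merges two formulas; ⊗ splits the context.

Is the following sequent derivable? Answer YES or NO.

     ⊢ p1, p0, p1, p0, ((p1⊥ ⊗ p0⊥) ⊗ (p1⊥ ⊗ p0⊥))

Derivation trace:
[⊗]  ⊢ p1, p0, p1, p0, ((p1⊥ ⊗ p0⊥) ⊗ (p1⊥ ⊗ p0⊥))
  [⊗]  ⊢ p1, p0, (p1⊥ ⊗ p0⊥)
    [Ax]  ⊢ p1, p1⊥
    [Ax]  ⊢ p0, p0⊥
  [⊗]  ⊢ p1, p0, (p1⊥ ⊗ p0⊥)
    [Ax]  ⊢ p1, p1⊥
    [Ax]  ⊢ p0, p0⊥

Result: YES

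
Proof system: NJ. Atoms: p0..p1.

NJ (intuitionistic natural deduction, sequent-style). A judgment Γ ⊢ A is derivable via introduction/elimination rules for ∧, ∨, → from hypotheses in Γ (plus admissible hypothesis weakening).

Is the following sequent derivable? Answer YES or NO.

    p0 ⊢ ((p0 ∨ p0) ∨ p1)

Derivation (root first):
[∨I₁] p0 ⊢ ((p0 ∨ p0) ∨ p1)
  [∨I₁] p0 ⊢ (p0 ∨ p0)
    [Ax] p0 ⊢ p0

Result: YES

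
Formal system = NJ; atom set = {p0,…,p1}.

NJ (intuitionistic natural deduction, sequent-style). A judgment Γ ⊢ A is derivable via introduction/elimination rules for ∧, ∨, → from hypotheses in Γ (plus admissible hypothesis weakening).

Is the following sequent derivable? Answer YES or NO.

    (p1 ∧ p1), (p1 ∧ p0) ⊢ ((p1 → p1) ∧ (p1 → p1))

Derivation (root first):
[Wk] (p1 ∧ p1), (p1 ∧ p0) ⊢ ((p1 → p1) ∧ (p1 → p1))
  [Wk] (p1 ∧ p1) ⊢ ((p1 → p1) ∧ (p1 → p1))
    [∧I]  ⊢ ((p1 → p1) ∧ (p1 → p1))
      [→I]  ⊢ (p1 → p1)
        [Ax] p1 ⊢ p1
      [→I]  ⊢ (p1 → p1)
        [Ax] p1 ⊢ p1

Result: YES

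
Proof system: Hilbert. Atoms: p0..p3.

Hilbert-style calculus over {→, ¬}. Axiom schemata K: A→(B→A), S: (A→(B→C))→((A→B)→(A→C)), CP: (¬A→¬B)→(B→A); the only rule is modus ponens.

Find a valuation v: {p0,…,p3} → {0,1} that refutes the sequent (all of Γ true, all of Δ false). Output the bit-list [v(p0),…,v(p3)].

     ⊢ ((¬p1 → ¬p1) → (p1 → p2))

Search for a countermodel by truth-table:
  v=0000: Γ:[] Δ:[((¬p1 → ¬p1) → (p1 → p2))=T] refutes=False
  v=0001: Γ:[] Δ:[((¬p1 → ¬p1) → (p1 → p2))=T] refutes=False
  v=0010: Γ:[] Δ:[((¬p1 → ¬p1) → (p1 → p2))=T] refutes=False
  v=0011: Γ:[] Δ:[((¬p1 → ¬p1) → (p1 → p2))=T] refutes=False
  v=0100: Γ:[] Δ:[((¬p1 → ¬p1) → (p1 → p2))=F] refutes=True  ← countermodel

Result: [0, 1, 0, 0]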